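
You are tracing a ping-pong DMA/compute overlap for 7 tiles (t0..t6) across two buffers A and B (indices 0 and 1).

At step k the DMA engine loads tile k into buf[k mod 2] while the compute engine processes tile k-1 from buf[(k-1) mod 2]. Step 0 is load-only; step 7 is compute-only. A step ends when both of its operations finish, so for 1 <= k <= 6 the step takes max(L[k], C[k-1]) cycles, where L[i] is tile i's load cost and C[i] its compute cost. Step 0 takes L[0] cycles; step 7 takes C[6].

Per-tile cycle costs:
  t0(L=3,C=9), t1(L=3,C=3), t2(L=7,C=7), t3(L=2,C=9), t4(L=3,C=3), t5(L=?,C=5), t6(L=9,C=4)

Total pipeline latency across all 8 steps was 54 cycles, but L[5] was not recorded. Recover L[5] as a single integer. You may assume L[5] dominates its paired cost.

step 0 = dur = L[0]=3 = 3
step 1 = dur = max(L[1]=3, C[0]=9) = 9
step 2 = dur = max(L[2]=7, C[1]=3) = 7
step 3 = dur = max(L[3]=2, C[2]=7) = 7
step 4 = dur = max(L[4]=3, C[3]=9) = 9
step 5 = dur = max(L[5]=?, C[4]=3) = L[5]  (unknown; binding)
step 6 = dur = max(L[6]=9, C[5]=5) = 9
step 7 = dur = C[6]=4 = 4
sum of known step durations = 48
dur[5] = total - known = 54 - 48 = 6
L[5] is the binding max in step 5, so L[5] = dur[5] = 6

L[5] = 6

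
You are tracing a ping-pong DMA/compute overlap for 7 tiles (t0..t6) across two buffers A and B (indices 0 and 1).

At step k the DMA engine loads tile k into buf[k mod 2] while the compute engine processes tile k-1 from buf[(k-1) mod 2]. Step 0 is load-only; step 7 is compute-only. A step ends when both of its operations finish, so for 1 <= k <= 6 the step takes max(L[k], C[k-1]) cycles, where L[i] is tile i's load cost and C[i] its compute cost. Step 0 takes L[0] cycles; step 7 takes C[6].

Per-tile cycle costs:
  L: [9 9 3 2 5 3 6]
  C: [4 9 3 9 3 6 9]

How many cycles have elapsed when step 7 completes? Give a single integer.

k=0 load=t0/9c comp=- wait=9 total=9
k=1 load=t1/9c comp=t0/4c wait=9 total=18
k=2 load=t2/3c comp=t1/9c wait=9 total=27
k=3 load=t3/2c comp=t2/3c wait=3 total=30
k=4 load=t4/5c comp=t3/9c wait=9 total=39
k=5 load=t5/3c comp=t4/3c wait=3 total=42
k=6 load=t6/6c comp=t5/6c wait=6 total=48
k=7 load=- comp=t6/9c wait=9 total=57

end_cycle[7] = 57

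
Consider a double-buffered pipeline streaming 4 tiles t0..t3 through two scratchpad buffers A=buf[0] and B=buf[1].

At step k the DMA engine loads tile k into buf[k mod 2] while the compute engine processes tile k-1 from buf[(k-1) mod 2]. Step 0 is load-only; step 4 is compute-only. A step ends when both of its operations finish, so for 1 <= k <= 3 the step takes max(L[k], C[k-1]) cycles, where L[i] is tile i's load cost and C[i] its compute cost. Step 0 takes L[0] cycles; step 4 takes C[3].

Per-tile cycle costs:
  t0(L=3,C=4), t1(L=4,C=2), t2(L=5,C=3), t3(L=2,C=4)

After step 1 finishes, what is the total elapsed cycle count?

end_cycle[1] = 7

step 0: L[0]=3 → dur=3, Σ=3 | A=load:t0 B=idle [load-only]
step 1: L[1]=4 C[0]=4 → dur=4, Σ=7 | A=compute:t0 B=load:t1 [tied]
step 2: L[2]=5 C[1]=2 → dur=5, Σ=12 | A=load:t2 B=compute:t1 [load-bound]
step 3: L[3]=2 C[2]=3 → dur=3, Σ=15 | A=compute:t2 B=load:t3 [compute-bound]
step 4: C[3]=4 → dur=4, Σ=19 | A=idle B=compute:t3 [compute-only]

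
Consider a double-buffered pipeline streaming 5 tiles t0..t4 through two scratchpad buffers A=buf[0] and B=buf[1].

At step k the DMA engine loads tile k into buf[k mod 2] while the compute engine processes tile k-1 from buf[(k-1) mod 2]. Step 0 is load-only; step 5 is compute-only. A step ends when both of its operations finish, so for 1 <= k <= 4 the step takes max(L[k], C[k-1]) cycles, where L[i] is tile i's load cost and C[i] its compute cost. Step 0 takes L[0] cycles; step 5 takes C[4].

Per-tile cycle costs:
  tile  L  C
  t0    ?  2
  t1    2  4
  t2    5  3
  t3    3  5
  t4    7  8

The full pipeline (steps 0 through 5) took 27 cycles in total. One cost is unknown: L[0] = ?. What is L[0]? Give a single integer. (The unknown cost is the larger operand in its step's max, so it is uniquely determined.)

L[0] = 2

step 0: dur = L[0]=? = L[0]  (unknown; binding)
step 1: dur = max(L[1]=2, C[0]=2) = 2
step 2: dur = max(L[2]=5, C[1]=4) = 5
step 3: dur = max(L[3]=3, C[2]=3) = 3
step 4: dur = max(L[4]=7, C[3]=5) = 7
step 5: dur = C[4]=8 = 8
sum of known step durations = 25
dur[0] = total - known = 27 - 25 = 2
L[0] is the binding max in step 0, so L[0] = dur[0] = 2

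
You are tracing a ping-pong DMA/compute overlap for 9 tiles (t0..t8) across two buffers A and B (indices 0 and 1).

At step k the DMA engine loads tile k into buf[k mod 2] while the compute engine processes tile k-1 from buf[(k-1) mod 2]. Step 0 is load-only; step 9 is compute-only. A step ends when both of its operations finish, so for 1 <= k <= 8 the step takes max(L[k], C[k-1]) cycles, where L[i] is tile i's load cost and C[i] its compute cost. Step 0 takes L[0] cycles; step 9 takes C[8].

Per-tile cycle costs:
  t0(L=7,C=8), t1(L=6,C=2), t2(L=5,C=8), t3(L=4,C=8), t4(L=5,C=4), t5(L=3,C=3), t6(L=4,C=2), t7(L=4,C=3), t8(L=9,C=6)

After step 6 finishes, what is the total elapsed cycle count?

  0. 7=7c; end=7; A:t0 B:-
  1. max(6,8)=8c; end=15; A:t0 B:t1
  2. max(5,2)=5c; end=20; A:t2 B:t1
  3. max(4,8)=8c; end=28; A:t2 B:t3
  4. max(5,8)=8c; end=36; A:t4 B:t3
  5. max(3,4)=4c; end=40; A:t4 B:t5
  6. max(4,3)=4c; end=44; A:t6 B:t5
  7. max(4,2)=4c; end=48; A:t6 B:t7
  8. max(9,3)=9c; end=57; A:t8 B:t7
  9. 6=6c; end=63; A:t8 B:t7

end_cycle[6] = 44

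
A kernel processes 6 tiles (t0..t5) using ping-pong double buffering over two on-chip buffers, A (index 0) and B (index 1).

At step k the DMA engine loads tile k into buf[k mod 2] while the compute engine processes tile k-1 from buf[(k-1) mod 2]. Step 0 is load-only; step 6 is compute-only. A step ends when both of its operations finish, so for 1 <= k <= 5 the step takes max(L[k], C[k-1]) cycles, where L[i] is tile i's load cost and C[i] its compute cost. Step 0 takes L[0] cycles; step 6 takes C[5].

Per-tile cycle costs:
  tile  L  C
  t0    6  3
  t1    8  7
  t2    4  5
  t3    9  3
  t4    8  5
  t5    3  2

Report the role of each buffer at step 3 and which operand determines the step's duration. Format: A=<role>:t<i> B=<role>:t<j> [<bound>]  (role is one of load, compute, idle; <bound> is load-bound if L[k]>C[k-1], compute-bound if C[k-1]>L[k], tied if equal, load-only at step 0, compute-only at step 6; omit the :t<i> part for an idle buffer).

k=0 load=t0/6c comp=- wait=6 total=6
k=1 load=t1/8c comp=t0/3c wait=8 total=14
k=2 load=t2/4c comp=t1/7c wait=7 total=21
k=3 load=t3/9c comp=t2/5c wait=9 total=30
k=4 load=t4/8c comp=t3/3c wait=8 total=38
k=5 load=t5/3c comp=t4/5c wait=5 total=43
k=6 load=- comp=t5/2c wait=2 total=45

step 3: A=compute:t2 B=load:t3 [load-bound]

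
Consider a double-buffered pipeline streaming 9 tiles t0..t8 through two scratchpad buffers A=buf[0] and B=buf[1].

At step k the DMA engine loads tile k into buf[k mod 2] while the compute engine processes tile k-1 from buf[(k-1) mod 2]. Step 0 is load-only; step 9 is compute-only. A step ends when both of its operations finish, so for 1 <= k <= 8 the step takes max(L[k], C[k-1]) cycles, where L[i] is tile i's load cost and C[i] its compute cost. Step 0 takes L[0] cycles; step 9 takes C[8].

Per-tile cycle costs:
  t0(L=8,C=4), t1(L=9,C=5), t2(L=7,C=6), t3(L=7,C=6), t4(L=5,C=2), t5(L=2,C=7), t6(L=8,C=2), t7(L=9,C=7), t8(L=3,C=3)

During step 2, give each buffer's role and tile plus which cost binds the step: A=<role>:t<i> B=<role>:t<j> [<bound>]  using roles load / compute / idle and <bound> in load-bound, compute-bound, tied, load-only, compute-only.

[0] DMA t0→A (8c) ∥ CU idle ⇒ 8c, clock 8
[1] DMA t1→B (9c) ∥ CU A:t0 (4c) ⇒ 9c, clock 17
[2] DMA t2→A (7c) ∥ CU B:t1 (5c) ⇒ 7c, clock 24
[3] DMA t3→B (7c) ∥ CU A:t2 (6c) ⇒ 7c, clock 31
[4] DMA t4→A (5c) ∥ CU B:t3 (6c) ⇒ 6c, clock 37
[5] DMA t5→B (2c) ∥ CU A:t4 (2c) ⇒ 2c, clock 39
[6] DMA t6→A (8c) ∥ CU B:t5 (7c) ⇒ 8c, clock 47
[7] DMA t7→B (9c) ∥ CU A:t6 (2c) ⇒ 9c, clock 56
[8] DMA t8→A (3c) ∥ CU B:t7 (7c) ⇒ 7c, clock 63
[9] DMA idle ∥ CU A:t8 (3c) ⇒ 3c, clock 66

step 2: A=load:t2 B=compute:t1 [load-bound]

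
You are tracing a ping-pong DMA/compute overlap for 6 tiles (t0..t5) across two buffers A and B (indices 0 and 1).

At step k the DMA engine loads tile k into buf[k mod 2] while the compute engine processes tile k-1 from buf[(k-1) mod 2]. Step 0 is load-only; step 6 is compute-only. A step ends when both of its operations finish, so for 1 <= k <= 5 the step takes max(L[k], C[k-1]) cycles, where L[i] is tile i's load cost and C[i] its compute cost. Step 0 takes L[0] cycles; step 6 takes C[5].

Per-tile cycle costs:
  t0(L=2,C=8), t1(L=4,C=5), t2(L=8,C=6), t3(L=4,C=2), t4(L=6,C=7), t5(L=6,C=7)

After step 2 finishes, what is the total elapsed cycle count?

end_cycle[2] = 18

k=0 load=t0/2c comp=- wait=2 total=2
k=1 load=t1/4c comp=t0/8c wait=8 total=10
k=2 load=t2/8c comp=t1/5c wait=8 total=18
k=3 load=t3/4c comp=t2/6c wait=6 total=24
k=4 load=t4/6c comp=t3/2c wait=6 total=30
k=5 load=t5/6c comp=t4/7c wait=7 total=37
k=6 load=- comp=t5/7c wait=7 total=44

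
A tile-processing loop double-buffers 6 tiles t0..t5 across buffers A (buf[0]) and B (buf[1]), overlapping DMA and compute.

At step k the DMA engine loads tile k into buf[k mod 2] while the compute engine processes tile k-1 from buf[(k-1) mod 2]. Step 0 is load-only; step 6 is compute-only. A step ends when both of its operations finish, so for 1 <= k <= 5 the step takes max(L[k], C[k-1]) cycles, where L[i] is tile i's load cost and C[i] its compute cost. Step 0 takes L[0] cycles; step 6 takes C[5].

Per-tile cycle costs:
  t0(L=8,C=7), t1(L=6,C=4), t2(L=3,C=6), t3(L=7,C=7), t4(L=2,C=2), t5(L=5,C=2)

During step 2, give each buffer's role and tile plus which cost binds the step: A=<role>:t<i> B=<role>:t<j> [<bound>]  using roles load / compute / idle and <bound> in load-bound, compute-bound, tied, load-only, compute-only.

step 2: A=load:t2 B=compute:t1 [compute-bound]

[0] DMA t0→A (8c) ∥ CU idle ⇒ 8c, clock 8
[1] DMA t1→B (6c) ∥ CU A:t0 (7c) ⇒ 7c, clock 15
[2] DMA t2→A (3c) ∥ CU B:t1 (4c) ⇒ 4c, clock 19
[3] DMA t3→B (7c) ∥ CU A:t2 (6c) ⇒ 7c, clock 26
[4] DMA t4→A (2c) ∥ CU B:t3 (7c) ⇒ 7c, clock 33
[5] DMA t5→B (5c) ∥ CU A:t4 (2c) ⇒ 5c, clock 38
[6] DMA idle ∥ CU B:t5 (2c) ⇒ 2c, clock 40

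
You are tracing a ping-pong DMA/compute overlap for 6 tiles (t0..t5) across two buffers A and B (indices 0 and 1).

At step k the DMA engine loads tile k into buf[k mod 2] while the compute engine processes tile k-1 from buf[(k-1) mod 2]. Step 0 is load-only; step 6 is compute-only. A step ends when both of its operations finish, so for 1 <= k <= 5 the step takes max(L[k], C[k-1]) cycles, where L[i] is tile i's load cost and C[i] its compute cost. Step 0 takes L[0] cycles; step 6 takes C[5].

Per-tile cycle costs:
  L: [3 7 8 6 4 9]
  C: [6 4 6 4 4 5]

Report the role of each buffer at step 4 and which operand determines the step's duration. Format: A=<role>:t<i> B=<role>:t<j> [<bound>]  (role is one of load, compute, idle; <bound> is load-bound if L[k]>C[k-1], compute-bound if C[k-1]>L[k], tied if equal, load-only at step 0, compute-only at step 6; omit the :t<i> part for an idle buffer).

step 4: A=load:t4 B=compute:t3 [tied]

k=0 load=t0/3c comp=- wait=3 total=3
k=1 load=t1/7c comp=t0/6c wait=7 total=10
k=2 load=t2/8c comp=t1/4c wait=8 total=18
k=3 load=t3/6c comp=t2/6c wait=6 total=24
k=4 load=t4/4c comp=t3/4c wait=4 total=28
k=5 load=t5/9c comp=t4/4c wait=9 total=37
k=6 load=- comp=t5/5c wait=5 total=42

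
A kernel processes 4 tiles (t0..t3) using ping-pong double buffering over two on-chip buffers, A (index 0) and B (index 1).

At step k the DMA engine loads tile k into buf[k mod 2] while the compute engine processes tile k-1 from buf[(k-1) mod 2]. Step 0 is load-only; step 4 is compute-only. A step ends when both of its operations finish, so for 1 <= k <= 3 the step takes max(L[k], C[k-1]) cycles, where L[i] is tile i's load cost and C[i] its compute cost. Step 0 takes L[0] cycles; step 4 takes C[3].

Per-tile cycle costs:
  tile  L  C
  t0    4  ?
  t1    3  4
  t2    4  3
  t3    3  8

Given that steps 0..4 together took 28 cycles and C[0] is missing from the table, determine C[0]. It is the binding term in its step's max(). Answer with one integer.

step 0 → dur = L[0]=4 = 4
step 1 → dur = max(L[1]=3, C[0]=?) = C[0]  (unknown; binding)
step 2 → dur = max(L[2]=4, C[1]=4) = 4
step 3 → dur = max(L[3]=3, C[2]=3) = 3
step 4 → dur = C[3]=8 = 8
sum of known step durations = 19
dur[1] = total - known = 28 - 19 = 9
C[0] is the binding max in step 1, so C[0] = dur[1] = 9

C[0] = 9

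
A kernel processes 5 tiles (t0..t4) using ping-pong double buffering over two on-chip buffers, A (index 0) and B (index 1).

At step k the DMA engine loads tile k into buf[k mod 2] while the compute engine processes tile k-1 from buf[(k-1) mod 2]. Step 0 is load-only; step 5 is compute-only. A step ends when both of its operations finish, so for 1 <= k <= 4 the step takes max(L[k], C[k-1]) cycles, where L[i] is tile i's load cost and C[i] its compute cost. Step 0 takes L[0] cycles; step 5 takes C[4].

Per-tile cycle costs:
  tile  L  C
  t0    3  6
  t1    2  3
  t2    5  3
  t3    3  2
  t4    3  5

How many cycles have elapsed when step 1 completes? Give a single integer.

k=0 load=t0/3c comp=- wait=3 total=3
k=1 load=t1/2c comp=t0/6c wait=6 total=9
k=2 load=t2/5c comp=t1/3c wait=5 total=14
k=3 load=t3/3c comp=t2/3c wait=3 total=17
k=4 load=t4/3c comp=t3/2c wait=3 total=20
k=5 load=- comp=t4/5c wait=5 total=25

end_cycle[1] = 9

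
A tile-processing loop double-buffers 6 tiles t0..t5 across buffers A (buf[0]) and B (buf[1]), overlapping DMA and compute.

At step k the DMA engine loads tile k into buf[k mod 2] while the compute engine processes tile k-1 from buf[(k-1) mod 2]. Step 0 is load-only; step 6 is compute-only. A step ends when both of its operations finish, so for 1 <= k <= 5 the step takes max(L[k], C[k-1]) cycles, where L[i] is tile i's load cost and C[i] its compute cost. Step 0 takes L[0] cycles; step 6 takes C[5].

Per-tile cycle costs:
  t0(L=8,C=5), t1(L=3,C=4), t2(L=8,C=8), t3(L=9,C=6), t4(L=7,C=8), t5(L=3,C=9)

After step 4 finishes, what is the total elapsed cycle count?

end_cycle[4] = 37

[0] DMA t0→A (8c) ∥ CU idle ⇒ 8c, clock 8
[1] DMA t1→B (3c) ∥ CU A:t0 (5c) ⇒ 5c, clock 13
[2] DMA t2→A (8c) ∥ CU B:t1 (4c) ⇒ 8c, clock 21
[3] DMA t3→B (9c) ∥ CU A:t2 (8c) ⇒ 9c, clock 30
[4] DMA t4→A (7c) ∥ CU B:t3 (6c) ⇒ 7c, clock 37
[5] DMA t5→B (3c) ∥ CU A:t4 (8c) ⇒ 8c, clock 45
[6] DMA idle ∥ CU B:t5 (9c) ⇒ 9c, clock 54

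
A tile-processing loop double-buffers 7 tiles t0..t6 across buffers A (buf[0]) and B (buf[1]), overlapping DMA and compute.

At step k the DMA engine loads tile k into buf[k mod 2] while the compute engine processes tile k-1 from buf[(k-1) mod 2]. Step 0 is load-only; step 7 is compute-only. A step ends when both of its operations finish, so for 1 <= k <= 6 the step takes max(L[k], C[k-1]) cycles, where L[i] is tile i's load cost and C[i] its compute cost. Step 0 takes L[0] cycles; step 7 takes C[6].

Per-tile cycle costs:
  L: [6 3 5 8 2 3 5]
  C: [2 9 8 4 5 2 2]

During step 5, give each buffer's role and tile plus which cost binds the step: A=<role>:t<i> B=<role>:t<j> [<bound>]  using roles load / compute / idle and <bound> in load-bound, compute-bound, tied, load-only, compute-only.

  0. 6=6c; end=6; A:t0 B:-
  1. max(3,2)=3c; end=9; A:t0 B:t1
  2. max(5,9)=9c; end=18; A:t2 B:t1
  3. max(8,8)=8c; end=26; A:t2 B:t3
  4. max(2,4)=4c; end=30; A:t4 B:t3
  5. max(3,5)=5c; end=35; A:t4 B:t5
  6. max(5,2)=5c; end=40; A:t6 B:t5
  7. 2=2c; end=42; A:t6 B:t5

step 5: A=compute:t4 B=load:t5 [compute-bound]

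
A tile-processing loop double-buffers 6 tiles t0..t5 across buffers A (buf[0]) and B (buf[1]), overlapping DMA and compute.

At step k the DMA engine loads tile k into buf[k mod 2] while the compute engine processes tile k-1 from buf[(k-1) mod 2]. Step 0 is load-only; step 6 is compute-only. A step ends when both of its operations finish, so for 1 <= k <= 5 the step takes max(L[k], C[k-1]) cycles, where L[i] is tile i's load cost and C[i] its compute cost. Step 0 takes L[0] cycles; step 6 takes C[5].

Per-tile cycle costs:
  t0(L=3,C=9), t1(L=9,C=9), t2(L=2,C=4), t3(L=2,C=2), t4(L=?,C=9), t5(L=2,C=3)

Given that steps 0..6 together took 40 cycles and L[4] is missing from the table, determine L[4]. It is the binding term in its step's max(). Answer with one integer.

L[4] = 3

step 0 = dur = L[0]=3 = 3
step 1 = dur = max(L[1]=9, C[0]=9) = 9
step 2 = dur = max(L[2]=2, C[1]=9) = 9
step 3 = dur = max(L[3]=2, C[2]=4) = 4
step 4 = dur = max(L[4]=?, C[3]=2) = L[4]  (unknown; binding)
step 5 = dur = max(L[5]=2, C[4]=9) = 9
step 6 = dur = C[5]=3 = 3
sum of known step durations = 37
dur[4] = total - known = 40 - 37 = 3
L[4] is the binding max in step 4, so L[4] = dur[4] = 3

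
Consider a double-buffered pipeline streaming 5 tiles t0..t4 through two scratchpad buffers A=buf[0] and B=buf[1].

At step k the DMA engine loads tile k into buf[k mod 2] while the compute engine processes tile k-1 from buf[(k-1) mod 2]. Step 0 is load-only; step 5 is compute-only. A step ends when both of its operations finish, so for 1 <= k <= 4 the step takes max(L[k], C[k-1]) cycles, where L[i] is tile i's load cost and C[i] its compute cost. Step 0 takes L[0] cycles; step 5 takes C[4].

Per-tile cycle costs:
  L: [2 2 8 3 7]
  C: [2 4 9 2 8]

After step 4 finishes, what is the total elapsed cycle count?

[0] DMA t0→A (2c) ∥ CU idle ⇒ 2c, clock 2
[1] DMA t1→B (2c) ∥ CU A:t0 (2c) ⇒ 2c, clock 4
[2] DMA t2→A (8c) ∥ CU B:t1 (4c) ⇒ 8c, clock 12
[3] DMA t3→B (3c) ∥ CU A:t2 (9c) ⇒ 9c, clock 21
[4] DMA t4→A (7c) ∥ CU B:t3 (2c) ⇒ 7c, clock 28
[5] DMA idle ∥ CU A:t4 (8c) ⇒ 8c, clock 36

end_cycle[4] = 28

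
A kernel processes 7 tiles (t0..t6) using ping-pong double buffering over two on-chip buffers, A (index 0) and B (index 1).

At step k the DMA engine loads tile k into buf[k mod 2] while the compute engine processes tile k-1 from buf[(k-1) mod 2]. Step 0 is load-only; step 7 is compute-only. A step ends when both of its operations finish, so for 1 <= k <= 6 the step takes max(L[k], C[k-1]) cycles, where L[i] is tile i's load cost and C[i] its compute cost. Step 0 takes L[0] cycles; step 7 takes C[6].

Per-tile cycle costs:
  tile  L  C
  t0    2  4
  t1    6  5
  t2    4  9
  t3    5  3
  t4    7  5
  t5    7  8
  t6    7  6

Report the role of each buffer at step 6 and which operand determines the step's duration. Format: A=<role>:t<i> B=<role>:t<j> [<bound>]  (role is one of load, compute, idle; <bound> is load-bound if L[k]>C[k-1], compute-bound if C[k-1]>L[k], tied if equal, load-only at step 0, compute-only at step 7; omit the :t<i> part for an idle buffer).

step 6: A=load:t6 B=compute:t5 [compute-bound]

  0. 2=2c; end=2; A:t0 B:-
  1. max(6,4)=6c; end=8; A:t0 B:t1
  2. max(4,5)=5c; end=13; A:t2 B:t1
  3. max(5,9)=9c; end=22; A:t2 B:t3
  4. max(7,3)=7c; end=29; A:t4 B:t3
  5. max(7,5)=7c; end=36; A:t4 B:t5
  6. max(7,8)=8c; end=44; A:t6 B:t5
  7. 6=6c; end=50; A:t6 B:t5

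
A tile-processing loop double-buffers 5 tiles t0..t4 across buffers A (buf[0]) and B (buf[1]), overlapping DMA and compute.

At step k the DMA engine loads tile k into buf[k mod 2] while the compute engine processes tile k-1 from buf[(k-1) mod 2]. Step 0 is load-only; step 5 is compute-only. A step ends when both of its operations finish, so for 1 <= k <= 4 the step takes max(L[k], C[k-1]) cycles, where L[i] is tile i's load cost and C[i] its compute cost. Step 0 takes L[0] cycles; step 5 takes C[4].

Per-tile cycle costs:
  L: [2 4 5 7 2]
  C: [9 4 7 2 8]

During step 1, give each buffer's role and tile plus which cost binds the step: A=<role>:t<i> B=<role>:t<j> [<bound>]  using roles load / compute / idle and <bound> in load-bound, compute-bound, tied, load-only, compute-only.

step 0: L[0]=2 → dur=2, Σ=2 | A=load:t0 B=idle [load-only]
step 1: L[1]=4 C[0]=9 → dur=9, Σ=11 | A=compute:t0 B=load:t1 [compute-bound]
step 2: L[2]=5 C[1]=4 → dur=5, Σ=16 | A=load:t2 B=compute:t1 [load-bound]
step 3: L[3]=7 C[2]=7 → dur=7, Σ=23 | A=compute:t2 B=load:t3 [tied]
step 4: L[4]=2 C[3]=2 → dur=2, Σ=25 | A=load:t4 B=compute:t3 [tied]
step 5: C[4]=8 → dur=8, Σ=33 | A=compute:t4 B=idle [compute-only]

step 1: A=compute:t0 B=load:t1 [compute-bound]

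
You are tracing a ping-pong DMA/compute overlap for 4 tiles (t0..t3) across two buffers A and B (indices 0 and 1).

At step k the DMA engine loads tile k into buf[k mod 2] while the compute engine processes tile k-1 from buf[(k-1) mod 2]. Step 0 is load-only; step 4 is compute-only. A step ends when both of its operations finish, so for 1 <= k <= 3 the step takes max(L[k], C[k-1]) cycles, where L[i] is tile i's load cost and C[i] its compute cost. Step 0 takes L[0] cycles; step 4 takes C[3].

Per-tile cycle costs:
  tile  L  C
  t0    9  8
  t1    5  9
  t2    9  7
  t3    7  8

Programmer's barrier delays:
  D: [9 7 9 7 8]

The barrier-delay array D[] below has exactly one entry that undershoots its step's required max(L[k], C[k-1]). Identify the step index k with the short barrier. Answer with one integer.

[0] required=L[0]=9=9 vs D=9 ok
[1] required=max(L[1]=5,C[0]=8)=8 vs D=7 SHORT
[2] required=max(L[2]=9,C[1]=9)=9 vs D=9 ok
[3] required=max(L[3]=7,C[2]=7)=7 vs D=7 ok
[4] required=C[3]=8=8 vs D=8 ok

hazard at step 1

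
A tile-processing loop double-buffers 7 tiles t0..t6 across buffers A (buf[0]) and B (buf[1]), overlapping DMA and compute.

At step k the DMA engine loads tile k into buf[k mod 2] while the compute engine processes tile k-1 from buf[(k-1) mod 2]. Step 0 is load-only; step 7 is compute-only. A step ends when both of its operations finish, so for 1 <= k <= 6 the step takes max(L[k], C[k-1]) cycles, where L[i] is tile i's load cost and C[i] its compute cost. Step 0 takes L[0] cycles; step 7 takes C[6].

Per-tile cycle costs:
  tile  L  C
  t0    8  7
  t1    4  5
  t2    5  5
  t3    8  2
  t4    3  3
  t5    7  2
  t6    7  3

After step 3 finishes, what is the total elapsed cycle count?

end_cycle[3] = 28

  0. 8=8c; end=8; A:t0 B:-
  1. max(4,7)=7c; end=15; A:t0 B:t1
  2. max(5,5)=5c; end=20; A:t2 B:t1
  3. max(8,5)=8c; end=28; A:t2 B:t3
  4. max(3,2)=3c; end=31; A:t4 B:t3
  5. max(7,3)=7c; end=38; A:t4 B:t5
  6. max(7,2)=7c; end=45; A:t6 B:t5
  7. 3=3c; end=48; A:t6 B:t5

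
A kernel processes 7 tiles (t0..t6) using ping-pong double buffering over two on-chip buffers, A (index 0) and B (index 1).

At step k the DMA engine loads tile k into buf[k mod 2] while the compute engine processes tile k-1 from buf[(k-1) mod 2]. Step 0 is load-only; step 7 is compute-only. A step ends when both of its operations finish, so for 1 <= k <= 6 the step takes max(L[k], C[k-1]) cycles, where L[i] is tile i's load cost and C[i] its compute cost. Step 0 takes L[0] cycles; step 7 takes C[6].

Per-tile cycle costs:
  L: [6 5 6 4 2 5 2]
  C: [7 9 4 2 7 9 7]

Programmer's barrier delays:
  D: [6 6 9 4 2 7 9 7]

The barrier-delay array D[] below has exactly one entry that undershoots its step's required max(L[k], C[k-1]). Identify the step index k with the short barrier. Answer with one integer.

[0] required=L[0]=6=6 vs D=6 ok
[1] required=max(L[1]=5,C[0]=7)=7 vs D=6 SHORT
[2] required=max(L[2]=6,C[1]=9)=9 vs D=9 ok
[3] required=max(L[3]=4,C[2]=4)=4 vs D=4 ok
[4] required=max(L[4]=2,C[3]=2)=2 vs D=2 ok
[5] required=max(L[5]=5,C[4]=7)=7 vs D=7 ok
[6] required=max(L[6]=2,C[5]=9)=9 vs D=9 ok
[7] required=C[6]=7=7 vs D=7 ok

hazard at step 1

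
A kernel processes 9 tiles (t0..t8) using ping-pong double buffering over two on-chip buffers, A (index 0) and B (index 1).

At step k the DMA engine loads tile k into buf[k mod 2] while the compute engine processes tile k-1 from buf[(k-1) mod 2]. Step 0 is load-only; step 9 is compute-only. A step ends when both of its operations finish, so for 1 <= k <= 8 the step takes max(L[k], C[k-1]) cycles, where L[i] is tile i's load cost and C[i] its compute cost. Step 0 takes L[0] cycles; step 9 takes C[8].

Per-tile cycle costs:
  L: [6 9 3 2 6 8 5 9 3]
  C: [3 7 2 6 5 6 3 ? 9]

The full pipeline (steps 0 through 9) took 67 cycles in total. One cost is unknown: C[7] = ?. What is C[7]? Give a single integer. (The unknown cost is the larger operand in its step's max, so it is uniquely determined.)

step 0 → dur = L[0]=6 = 6
step 1 → dur = max(L[1]=9, C[0]=3) = 9
step 2 → dur = max(L[2]=3, C[1]=7) = 7
step 3 → dur = max(L[3]=2, C[2]=2) = 2
step 4 → dur = max(L[4]=6, C[3]=6) = 6
step 5 → dur = max(L[5]=8, C[4]=5) = 8
step 6 → dur = max(L[6]=5, C[5]=6) = 6
step 7 → dur = max(L[7]=9, C[6]=3) = 9
step 8 → dur = max(L[8]=3, C[7]=?) = C[7]  (unknown; binding)
step 9 → dur = C[8]=9 = 9
sum of known step durations = 62
dur[8] = total - known = 67 - 62 = 5
C[7] is the binding max in step 8, so C[7] = dur[8] = 5

C[7] = 5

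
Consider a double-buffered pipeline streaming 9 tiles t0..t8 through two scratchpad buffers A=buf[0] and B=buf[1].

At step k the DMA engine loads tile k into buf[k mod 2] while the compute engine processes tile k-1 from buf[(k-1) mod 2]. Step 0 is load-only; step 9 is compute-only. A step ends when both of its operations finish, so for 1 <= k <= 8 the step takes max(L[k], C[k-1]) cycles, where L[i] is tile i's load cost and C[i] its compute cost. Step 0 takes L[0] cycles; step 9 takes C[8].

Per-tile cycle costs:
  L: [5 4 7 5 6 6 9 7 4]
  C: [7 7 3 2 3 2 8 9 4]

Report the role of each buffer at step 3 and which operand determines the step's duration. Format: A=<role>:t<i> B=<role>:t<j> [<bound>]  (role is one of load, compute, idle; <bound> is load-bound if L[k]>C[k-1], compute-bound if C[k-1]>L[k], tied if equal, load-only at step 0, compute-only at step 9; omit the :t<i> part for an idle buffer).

k=0 load=t0/5c comp=- wait=5 total=5
k=1 load=t1/4c comp=t0/7c wait=7 total=12
k=2 load=t2/7c comp=t1/7c wait=7 total=19
k=3 load=t3/5c comp=t2/3c wait=5 total=24
k=4 load=t4/6c comp=t3/2c wait=6 total=30
k=5 load=t5/6c comp=t4/3c wait=6 total=36
k=6 load=t6/9c comp=t5/2c wait=9 total=45
k=7 load=t7/7c comp=t6/8c wait=8 total=53
k=8 load=t8/4c comp=t7/9c wait=9 total=62
k=9 load=- comp=t8/4c wait=4 total=66

step 3: A=compute:t2 B=load:t3 [load-bound]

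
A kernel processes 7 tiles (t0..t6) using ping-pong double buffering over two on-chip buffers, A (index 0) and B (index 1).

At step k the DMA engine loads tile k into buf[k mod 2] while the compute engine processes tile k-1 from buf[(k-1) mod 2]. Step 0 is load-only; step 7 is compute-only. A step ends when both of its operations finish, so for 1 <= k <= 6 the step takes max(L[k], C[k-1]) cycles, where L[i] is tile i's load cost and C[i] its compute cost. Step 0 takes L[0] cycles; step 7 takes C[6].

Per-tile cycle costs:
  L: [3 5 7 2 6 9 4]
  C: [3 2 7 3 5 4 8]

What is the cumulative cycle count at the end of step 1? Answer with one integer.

end_cycle[1] = 8

[0] DMA t0→A (3c) ∥ CU idle ⇒ 3c, clock 3
[1] DMA t1→B (5c) ∥ CU A:t0 (3c) ⇒ 5c, clock 8
[2] DMA t2→A (7c) ∥ CU B:t1 (2c) ⇒ 7c, clock 15
[3] DMA t3→B (2c) ∥ CU A:t2 (7c) ⇒ 7c, clock 22
[4] DMA t4→A (6c) ∥ CU B:t3 (3c) ⇒ 6c, clock 28
[5] DMA t5→B (9c) ∥ CU A:t4 (5c) ⇒ 9c, clock 37
[6] DMA t6→A (4c) ∥ CU B:t5 (4c) ⇒ 4c, clock 41
[7] DMA idle ∥ CU A:t6 (8c) ⇒ 8c, clock 49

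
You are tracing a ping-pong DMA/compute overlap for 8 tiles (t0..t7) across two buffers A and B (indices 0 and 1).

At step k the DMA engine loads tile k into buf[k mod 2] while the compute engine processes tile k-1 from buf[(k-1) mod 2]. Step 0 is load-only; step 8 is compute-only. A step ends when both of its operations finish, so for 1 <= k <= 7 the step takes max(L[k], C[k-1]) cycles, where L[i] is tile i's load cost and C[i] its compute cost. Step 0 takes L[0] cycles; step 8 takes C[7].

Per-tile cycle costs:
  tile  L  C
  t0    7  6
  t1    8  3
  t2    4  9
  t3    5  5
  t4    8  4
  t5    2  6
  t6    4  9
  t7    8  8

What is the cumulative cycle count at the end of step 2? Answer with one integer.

end_cycle[2] = 19

k=0 load=t0/7c comp=- wait=7 total=7
k=1 load=t1/8c comp=t0/6c wait=8 total=15
k=2 load=t2/4c comp=t1/3c wait=4 total=19
k=3 load=t3/5c comp=t2/9c wait=9 total=28
k=4 load=t4/8c comp=t3/5c wait=8 total=36
k=5 load=t5/2c comp=t4/4c wait=4 total=40
k=6 load=t6/4c comp=t5/6c wait=6 total=46
k=7 load=t7/8c comp=t6/9c wait=9 total=55
k=8 load=- comp=t7/8c wait=8 total=63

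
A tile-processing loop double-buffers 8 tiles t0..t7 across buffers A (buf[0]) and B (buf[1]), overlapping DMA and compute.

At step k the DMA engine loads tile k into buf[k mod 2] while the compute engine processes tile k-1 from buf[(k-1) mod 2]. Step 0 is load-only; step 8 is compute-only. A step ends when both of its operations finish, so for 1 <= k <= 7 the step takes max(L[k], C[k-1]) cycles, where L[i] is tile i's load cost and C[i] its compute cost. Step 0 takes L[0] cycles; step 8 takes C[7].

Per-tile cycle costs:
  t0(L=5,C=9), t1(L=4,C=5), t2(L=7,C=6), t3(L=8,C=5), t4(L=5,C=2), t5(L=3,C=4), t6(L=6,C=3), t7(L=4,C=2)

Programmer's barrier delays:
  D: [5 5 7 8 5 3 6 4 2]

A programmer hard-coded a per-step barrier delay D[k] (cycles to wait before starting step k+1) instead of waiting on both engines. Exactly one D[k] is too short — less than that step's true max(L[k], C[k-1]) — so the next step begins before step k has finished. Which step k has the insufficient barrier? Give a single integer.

step 0: need L[0]=5 = 5; D[0]=5 ok
step 1: need max(L[1]=4,C[0]=9) = 9; D[1]=5 SHORT
step 2: need max(L[2]=7,C[1]=5) = 7; D[2]=7 ok
step 3: need max(L[3]=8,C[2]=6) = 8; D[3]=8 ok
step 4: need max(L[4]=5,C[3]=5) = 5; D[4]=5 ok
step 5: need max(L[5]=3,C[4]=2) = 3; D[5]=3 ok
step 6: need max(L[6]=6,C[5]=4) = 6; D[6]=6 ok
step 7: need max(L[7]=4,C[6]=3) = 4; D[7]=4 ok
step 8: need C[7]=2 = 2; D[8]=2 ok

hazard at step 1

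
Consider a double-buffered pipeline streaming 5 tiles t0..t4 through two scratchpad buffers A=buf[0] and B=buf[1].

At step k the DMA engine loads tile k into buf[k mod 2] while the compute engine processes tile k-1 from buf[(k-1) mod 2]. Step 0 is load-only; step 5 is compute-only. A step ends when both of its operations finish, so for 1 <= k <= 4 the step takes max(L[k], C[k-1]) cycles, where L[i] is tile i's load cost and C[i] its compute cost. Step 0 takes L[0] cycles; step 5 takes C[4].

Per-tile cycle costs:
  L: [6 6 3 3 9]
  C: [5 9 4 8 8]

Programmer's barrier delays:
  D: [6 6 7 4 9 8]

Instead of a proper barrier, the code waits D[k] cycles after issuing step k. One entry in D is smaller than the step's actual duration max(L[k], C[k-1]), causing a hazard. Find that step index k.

hazard at step 2

[0] required=L[0]=6=6 vs D=6 ok
[1] required=max(L[1]=6,C[0]=5)=6 vs D=6 ok
[2] required=max(L[2]=3,C[1]=9)=9 vs D=7 SHORT
[3] required=max(L[3]=3,C[2]=4)=4 vs D=4 ok
[4] required=max(L[4]=9,C[3]=8)=9 vs D=9 ok
[5] required=C[4]=8=8 vs D=8 ok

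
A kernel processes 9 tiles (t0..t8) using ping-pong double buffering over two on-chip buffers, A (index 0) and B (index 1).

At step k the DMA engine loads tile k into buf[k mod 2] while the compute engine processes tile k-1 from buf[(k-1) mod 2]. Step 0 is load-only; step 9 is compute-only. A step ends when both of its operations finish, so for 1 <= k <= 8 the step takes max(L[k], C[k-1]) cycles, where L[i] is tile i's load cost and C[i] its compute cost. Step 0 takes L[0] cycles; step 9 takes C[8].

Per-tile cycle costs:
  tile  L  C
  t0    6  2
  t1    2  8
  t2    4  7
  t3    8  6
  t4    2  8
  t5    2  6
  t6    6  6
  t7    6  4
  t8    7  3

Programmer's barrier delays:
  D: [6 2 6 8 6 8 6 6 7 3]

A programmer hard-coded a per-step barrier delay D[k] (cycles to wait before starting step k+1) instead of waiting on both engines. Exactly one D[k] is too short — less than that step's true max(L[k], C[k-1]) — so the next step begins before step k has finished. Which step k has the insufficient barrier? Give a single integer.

k=0 barrier L[0]=6→6c, D[0]=6 ok
k=1 barrier max(L[1]=2,C[0]=2)→2c, D[1]=2 ok
k=2 barrier max(L[2]=4,C[1]=8)→8c, D[2]=6 SHORT
k=3 barrier max(L[3]=8,C[2]=7)→8c, D[3]=8 ok
k=4 barrier max(L[4]=2,C[3]=6)→6c, D[4]=6 ok
k=5 barrier max(L[5]=2,C[4]=8)→8c, D[5]=8 ok
k=6 barrier max(L[6]=6,C[5]=6)→6c, D[6]=6 ok
k=7 barrier max(L[7]=6,C[6]=6)→6c, D[7]=6 ok
k=8 barrier max(L[8]=7,C[7]=4)→7c, D[8]=7 ok
k=9 barrier C[8]=3→3c, D[9]=3 ok

hazard at step 2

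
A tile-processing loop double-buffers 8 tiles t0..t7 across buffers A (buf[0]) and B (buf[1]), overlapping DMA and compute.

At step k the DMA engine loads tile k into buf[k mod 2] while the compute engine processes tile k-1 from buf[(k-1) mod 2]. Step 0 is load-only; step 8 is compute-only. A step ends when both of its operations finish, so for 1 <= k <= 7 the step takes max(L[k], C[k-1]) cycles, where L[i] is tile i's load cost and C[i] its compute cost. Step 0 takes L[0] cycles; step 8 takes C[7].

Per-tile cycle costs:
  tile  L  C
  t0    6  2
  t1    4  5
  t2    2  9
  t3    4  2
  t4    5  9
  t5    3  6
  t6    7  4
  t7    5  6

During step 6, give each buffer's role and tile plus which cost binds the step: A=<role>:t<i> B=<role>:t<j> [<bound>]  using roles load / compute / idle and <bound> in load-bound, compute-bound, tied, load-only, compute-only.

step 6: A=load:t6 B=compute:t5 [load-bound]

step 0: L[0]=6 → dur=6, Σ=6 | A=load:t0 B=idle [load-only]
step 1: L[1]=4 C[0]=2 → dur=4, Σ=10 | A=compute:t0 B=load:t1 [load-bound]
step 2: L[2]=2 C[1]=5 → dur=5, Σ=15 | A=load:t2 B=compute:t1 [compute-bound]
step 3: L[3]=4 C[2]=9 → dur=9, Σ=24 | A=compute:t2 B=load:t3 [compute-bound]
step 4: L[4]=5 C[3]=2 → dur=5, Σ=29 | A=load:t4 B=compute:t3 [load-bound]
step 5: L[5]=3 C[4]=9 → dur=9, Σ=38 | A=compute:t4 B=load:t5 [compute-bound]
step 6: L[6]=7 C[5]=6 → dur=7, Σ=45 | A=load:t6 B=compute:t5 [load-bound]
step 7: L[7]=5 C[6]=4 → dur=5, Σ=50 | A=compute:t6 B=load:t7 [load-bound]
step 8: C[7]=6 → dur=6, Σ=56 | A=idle B=compute:t7 [compute-only]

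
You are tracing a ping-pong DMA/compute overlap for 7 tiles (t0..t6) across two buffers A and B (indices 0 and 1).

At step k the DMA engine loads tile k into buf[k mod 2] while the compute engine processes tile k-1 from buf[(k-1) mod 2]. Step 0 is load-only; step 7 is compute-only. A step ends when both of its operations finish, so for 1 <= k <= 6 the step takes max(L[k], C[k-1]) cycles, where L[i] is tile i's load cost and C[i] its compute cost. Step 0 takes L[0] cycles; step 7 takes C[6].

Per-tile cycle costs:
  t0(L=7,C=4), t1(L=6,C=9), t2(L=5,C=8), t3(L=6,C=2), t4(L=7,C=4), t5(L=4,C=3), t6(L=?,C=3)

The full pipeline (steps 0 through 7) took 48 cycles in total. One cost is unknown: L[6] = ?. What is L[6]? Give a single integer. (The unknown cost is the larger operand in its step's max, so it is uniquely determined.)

L[6] = 4

step 0: dur = L[0]=7 = 7
step 1: dur = max(L[1]=6, C[0]=4) = 6
step 2: dur = max(L[2]=5, C[1]=9) = 9
step 3: dur = max(L[3]=6, C[2]=8) = 8
step 4: dur = max(L[4]=7, C[3]=2) = 7
step 5: dur = max(L[5]=4, C[4]=4) = 4
step 6: dur = max(L[6]=?, C[5]=3) = L[6]  (unknown; binding)
step 7: dur = C[6]=3 = 3
sum of known step durations = 44
dur[6] = total - known = 48 - 44 = 4
L[6] is the binding max in step 6, so L[6] = dur[6] = 4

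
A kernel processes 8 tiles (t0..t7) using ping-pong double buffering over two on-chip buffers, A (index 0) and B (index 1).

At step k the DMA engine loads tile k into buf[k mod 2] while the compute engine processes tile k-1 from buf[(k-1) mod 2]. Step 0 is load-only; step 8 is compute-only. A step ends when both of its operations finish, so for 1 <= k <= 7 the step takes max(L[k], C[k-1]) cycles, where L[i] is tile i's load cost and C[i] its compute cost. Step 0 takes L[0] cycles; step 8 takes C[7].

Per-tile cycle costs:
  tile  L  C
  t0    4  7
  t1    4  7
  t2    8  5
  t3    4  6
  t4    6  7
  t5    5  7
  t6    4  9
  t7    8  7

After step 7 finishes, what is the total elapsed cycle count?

[0] DMA t0→A (4c) ∥ CU idle ⇒ 4c, clock 4
[1] DMA t1→B (4c) ∥ CU A:t0 (7c) ⇒ 7c, clock 11
[2] DMA t2→A (8c) ∥ CU B:t1 (7c) ⇒ 8c, clock 19
[3] DMA t3→B (4c) ∥ CU A:t2 (5c) ⇒ 5c, clock 24
[4] DMA t4→A (6c) ∥ CU B:t3 (6c) ⇒ 6c, clock 30
[5] DMA t5→B (5c) ∥ CU A:t4 (7c) ⇒ 7c, clock 37
[6] DMA t6→A (4c) ∥ CU B:t5 (7c) ⇒ 7c, clock 44
[7] DMA t7→B (8c) ∥ CU A:t6 (9c) ⇒ 9c, clock 53
[8] DMA idle ∥ CU B:t7 (7c) ⇒ 7c, clock 60

end_cycle[7] = 53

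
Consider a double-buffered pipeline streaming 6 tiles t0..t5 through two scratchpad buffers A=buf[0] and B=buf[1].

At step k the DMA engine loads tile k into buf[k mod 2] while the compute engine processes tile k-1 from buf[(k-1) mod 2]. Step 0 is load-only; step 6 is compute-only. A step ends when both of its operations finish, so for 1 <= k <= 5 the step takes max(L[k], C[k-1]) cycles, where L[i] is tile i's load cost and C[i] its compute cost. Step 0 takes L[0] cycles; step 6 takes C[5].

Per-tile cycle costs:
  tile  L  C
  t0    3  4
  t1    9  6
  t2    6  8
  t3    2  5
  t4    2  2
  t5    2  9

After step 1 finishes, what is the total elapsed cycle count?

  0. 3=3c; end=3; A:t0 B:-
  1. max(9,4)=9c; end=12; A:t0 B:t1
  2. max(6,6)=6c; end=18; A:t2 B:t1
  3. max(2,8)=8c; end=26; A:t2 B:t3
  4. max(2,5)=5c; end=31; A:t4 B:t3
  5. max(2,2)=2c; end=33; A:t4 B:t5
  6. 9=9c; end=42; A:t4 B:t5

end_cycle[1] = 12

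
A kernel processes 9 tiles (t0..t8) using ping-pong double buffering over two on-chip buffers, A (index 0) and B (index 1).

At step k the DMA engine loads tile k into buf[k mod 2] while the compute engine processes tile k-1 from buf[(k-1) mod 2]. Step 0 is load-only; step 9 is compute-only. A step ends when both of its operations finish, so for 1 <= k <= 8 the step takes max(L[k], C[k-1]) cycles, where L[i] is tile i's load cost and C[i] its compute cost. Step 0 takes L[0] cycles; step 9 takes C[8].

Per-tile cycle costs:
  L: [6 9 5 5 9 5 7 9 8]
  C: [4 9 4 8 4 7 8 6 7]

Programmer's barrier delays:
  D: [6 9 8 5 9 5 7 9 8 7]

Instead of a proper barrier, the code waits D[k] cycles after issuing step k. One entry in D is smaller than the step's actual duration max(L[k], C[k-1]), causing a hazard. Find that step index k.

step 0: need L[0]=6 = 6; D[0]=6 ok
step 1: need max(L[1]=9,C[0]=4) = 9; D[1]=9 ok
step 2: need max(L[2]=5,C[1]=9) = 9; D[2]=8 SHORT
step 3: need max(L[3]=5,C[2]=4) = 5; D[3]=5 ok
step 4: need max(L[4]=9,C[3]=8) = 9; D[4]=9 ok
step 5: need max(L[5]=5,C[4]=4) = 5; D[5]=5 ok
step 6: need max(L[6]=7,C[5]=7) = 7; D[6]=7 ok
step 7: need max(L[7]=9,C[6]=8) = 9; D[7]=9 ok
step 8: need max(L[8]=8,C[7]=6) = 8; D[8]=8 ok
step 9: need C[8]=7 = 7; D[9]=7 ok

hazard at step 2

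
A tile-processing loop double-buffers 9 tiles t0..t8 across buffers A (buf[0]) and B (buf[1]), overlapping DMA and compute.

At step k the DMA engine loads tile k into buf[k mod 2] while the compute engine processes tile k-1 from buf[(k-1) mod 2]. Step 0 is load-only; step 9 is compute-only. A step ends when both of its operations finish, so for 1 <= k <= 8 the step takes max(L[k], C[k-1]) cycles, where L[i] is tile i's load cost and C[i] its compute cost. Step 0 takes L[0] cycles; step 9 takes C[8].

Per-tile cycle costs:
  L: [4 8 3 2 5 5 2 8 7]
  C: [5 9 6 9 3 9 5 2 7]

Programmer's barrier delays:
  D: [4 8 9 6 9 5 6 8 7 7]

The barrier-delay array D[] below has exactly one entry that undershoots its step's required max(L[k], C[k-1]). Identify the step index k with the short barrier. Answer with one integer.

k=0 barrier L[0]=4→4c, D[0]=4 ok
k=1 barrier max(L[1]=8,C[0]=5)→8c, D[1]=8 ok
k=2 barrier max(L[2]=3,C[1]=9)→9c, D[2]=9 ok
k=3 barrier max(L[3]=2,C[2]=6)→6c, D[3]=6 ok
k=4 barrier max(L[4]=5,C[3]=9)→9c, D[4]=9 ok
k=5 barrier max(L[5]=5,C[4]=3)→5c, D[5]=5 ok
k=6 barrier max(L[6]=2,C[5]=9)→9c, D[6]=6 SHORT
k=7 barrier max(L[7]=8,C[6]=5)→8c, D[7]=8 ok
k=8 barrier max(L[8]=7,C[7]=2)→7c, D[8]=7 ok
k=9 barrier C[8]=7→7c, D[9]=7 ok

hazard at step 6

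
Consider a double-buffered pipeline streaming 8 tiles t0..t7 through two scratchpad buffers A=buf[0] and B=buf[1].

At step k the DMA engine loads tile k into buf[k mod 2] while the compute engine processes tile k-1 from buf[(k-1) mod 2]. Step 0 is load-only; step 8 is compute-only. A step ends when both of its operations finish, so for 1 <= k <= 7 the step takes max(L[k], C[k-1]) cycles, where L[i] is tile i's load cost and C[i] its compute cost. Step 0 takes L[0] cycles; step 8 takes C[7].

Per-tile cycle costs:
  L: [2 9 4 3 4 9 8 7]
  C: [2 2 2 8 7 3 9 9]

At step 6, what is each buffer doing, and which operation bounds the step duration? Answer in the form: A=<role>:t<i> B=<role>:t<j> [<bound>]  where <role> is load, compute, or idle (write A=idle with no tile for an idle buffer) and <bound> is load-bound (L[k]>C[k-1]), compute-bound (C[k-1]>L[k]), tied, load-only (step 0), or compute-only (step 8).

k=0 load=t0/2c comp=- wait=2 total=2
k=1 load=t1/9c comp=t0/2c wait=9 total=11
k=2 load=t2/4c comp=t1/2c wait=4 total=15
k=3 load=t3/3c comp=t2/2c wait=3 total=18
k=4 load=t4/4c comp=t3/8c wait=8 total=26
k=5 load=t5/9c comp=t4/7c wait=9 total=35
k=6 load=t6/8c comp=t5/3c wait=8 total=43
k=7 load=t7/7c comp=t6/9c wait=9 total=52
k=8 load=- comp=t7/9c wait=9 total=61

step 6: A=load:t6 B=compute:t5 [load-bound]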